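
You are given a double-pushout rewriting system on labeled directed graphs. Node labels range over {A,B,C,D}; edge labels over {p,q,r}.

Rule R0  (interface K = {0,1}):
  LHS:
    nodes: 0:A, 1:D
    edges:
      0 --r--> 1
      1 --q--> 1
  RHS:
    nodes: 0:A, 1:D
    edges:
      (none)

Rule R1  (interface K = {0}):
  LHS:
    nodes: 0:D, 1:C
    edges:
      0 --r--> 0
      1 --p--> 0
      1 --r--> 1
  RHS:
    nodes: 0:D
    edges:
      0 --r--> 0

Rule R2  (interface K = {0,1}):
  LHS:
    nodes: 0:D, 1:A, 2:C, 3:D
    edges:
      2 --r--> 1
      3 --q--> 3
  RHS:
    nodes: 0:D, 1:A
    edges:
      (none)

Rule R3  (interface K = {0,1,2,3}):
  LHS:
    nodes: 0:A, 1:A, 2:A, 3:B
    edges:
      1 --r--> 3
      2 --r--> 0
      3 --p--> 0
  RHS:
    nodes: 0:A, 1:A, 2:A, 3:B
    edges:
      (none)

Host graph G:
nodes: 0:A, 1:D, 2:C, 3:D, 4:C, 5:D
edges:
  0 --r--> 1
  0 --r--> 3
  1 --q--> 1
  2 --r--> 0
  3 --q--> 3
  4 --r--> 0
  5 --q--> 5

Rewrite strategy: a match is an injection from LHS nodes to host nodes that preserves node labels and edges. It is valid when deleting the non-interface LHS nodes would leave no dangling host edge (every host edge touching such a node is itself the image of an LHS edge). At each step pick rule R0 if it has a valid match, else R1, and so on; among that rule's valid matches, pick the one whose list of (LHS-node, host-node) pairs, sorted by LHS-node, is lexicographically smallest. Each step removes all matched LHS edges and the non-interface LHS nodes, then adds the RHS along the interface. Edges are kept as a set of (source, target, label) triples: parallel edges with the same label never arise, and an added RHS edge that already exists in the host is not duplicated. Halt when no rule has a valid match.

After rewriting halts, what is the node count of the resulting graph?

Answer: 4

Rewrite trace:
[0] host  ⇒  6 nodes, 7 edges  {0-r->1 0-r->3 1-q->1 2-r->0 3-q->3 4-r->0 5-q->5}
[1] R0 @ {0↦0, 1↦1}  ⇒  6 nodes, 5 edges  {0-r->3 2-r->0 3-q->3 4-r->0 5-q->5}
[2] R0 @ {0↦0, 1↦3}  ⇒  6 nodes, 3 edges  {2-r->0 4-r->0 5-q->5}
[3] R2 @ {0↦1, 1↦0, 2↦2, 3↦5}  ⇒  4 nodes, 1 edges  {4-r->0}
normal form: no rule applies after step 3
NF nodes: {0:A, 1:D, 3:D, 4:C}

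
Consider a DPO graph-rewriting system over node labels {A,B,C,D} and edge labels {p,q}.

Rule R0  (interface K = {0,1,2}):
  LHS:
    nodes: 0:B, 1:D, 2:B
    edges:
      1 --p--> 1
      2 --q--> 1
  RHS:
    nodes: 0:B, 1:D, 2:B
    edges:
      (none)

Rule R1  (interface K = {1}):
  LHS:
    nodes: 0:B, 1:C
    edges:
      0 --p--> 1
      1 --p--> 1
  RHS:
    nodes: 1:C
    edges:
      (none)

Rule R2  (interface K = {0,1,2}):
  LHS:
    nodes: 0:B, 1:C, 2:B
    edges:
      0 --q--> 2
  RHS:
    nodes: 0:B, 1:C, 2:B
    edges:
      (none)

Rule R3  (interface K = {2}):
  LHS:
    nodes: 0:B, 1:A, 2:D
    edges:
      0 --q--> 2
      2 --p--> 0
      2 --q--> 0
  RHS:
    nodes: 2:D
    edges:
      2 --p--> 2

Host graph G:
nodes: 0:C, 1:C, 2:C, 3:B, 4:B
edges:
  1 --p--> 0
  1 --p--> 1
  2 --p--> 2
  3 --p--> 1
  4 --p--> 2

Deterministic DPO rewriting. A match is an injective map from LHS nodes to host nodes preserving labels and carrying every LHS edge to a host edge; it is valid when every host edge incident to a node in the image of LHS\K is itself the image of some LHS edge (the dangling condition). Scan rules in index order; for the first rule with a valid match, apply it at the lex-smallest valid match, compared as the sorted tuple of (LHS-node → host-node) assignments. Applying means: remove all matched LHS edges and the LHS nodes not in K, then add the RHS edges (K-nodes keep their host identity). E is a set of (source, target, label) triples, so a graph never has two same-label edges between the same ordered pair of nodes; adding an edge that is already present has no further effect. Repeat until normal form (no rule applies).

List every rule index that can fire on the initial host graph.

Answer: [R1]

Rewrite trace:
R0: no valid match — LHS pattern not found
R1: 2 valid matches — {0↦3, 1↦1}, {0↦4, 1↦2}
R2: no valid match — LHS pattern not found
R3: no valid match — LHS pattern not found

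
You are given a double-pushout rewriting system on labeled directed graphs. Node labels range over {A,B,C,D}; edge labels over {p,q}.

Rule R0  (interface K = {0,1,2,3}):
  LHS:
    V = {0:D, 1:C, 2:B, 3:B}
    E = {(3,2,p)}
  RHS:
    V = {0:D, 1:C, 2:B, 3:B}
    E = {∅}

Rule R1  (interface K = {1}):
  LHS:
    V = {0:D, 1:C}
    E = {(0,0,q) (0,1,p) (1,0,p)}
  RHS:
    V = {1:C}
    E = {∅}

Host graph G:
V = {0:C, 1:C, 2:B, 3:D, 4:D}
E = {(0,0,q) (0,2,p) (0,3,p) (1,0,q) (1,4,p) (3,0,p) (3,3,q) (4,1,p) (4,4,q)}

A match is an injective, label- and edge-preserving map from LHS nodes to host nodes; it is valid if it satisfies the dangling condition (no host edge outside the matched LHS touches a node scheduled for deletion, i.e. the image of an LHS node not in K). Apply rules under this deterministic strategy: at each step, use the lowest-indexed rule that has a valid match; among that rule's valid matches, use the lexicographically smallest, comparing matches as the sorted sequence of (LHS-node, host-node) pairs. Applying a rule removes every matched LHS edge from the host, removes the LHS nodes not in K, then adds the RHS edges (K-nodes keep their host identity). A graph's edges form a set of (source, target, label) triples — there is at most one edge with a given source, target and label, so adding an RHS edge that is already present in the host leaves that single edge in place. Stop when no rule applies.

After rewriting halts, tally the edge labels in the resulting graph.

Answer: p:1 q:2

Rewrite trace:
start.  V:5 E:9  edges: 0-q->0 0-p->2 0-p->3 1-q->0 1-p->4 3-p->0 3-q->3 4-p->1 4-q->4
1. fire R1 via {0↦3, 1↦0}  →  V:4 E:6  edges: 0-q->0 0-p->2 1-q->0 1-p->4 4-p->1 4-q->4
2. fire R1 via {0↦4, 1↦1}  →  V:3 E:3  edges: 0-q->0 0-p->2 1-q->0
halt: no rule applies after step 2
NF edges: [(0, 0, 'q'), (0, 2, 'p'), (1, 0, 'q')]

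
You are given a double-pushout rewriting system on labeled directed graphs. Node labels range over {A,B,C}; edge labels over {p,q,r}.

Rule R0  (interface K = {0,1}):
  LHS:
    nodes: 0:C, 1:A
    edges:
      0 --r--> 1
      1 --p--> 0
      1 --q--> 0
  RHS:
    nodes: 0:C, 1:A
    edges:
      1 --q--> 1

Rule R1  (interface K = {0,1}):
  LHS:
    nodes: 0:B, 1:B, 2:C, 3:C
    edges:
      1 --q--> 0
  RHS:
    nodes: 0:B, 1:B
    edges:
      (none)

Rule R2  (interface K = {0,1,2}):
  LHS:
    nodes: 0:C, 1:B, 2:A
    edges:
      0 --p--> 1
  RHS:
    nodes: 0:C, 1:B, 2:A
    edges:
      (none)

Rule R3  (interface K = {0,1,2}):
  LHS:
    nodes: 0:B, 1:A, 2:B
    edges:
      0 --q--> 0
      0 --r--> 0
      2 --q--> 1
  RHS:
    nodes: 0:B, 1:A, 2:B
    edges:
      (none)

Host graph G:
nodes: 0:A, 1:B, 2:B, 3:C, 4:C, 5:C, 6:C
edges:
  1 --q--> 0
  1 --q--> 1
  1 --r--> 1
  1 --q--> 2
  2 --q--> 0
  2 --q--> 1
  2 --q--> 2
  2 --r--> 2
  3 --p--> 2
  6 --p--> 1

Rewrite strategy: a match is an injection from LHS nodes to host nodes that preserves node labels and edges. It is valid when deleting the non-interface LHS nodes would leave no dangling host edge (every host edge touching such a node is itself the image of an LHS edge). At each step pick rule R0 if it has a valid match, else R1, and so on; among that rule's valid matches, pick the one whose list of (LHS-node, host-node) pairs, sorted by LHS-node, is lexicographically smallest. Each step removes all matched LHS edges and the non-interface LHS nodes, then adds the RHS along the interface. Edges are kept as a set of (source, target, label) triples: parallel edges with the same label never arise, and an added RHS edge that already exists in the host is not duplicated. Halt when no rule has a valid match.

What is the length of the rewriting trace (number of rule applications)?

Answer: 6

Rewrite trace:
[0] host  ⇒  7 nodes, 10 edges  {1-q->0 1-q->1 1-r->1 1-q->2 2-q->0 2-q->1 2-q->2 2-r->2 3-p->2 6-p->1}
[1] R1 @ {0↦1, 1↦2, 2↦4, 3↦5}  ⇒  5 nodes, 9 edges  {1-q->0 1-q->1 1-r->1 1-q->2 2-q->0 2-q->2 2-r->2 3-p->2 6-p->1}
[2] R2 @ {0↦3, 1↦2, 2↦0}  ⇒  5 nodes, 8 edges  {1-q->0 1-q->1 1-r->1 1-q->2 2-q->0 2-q->2 2-r->2 6-p->1}
[3] R2 @ {0↦6, 1↦1, 2↦0}  ⇒  5 nodes, 7 edges  {1-q->0 1-q->1 1-r->1 1-q->2 2-q->0 2-q->2 2-r->2}
[4] R1 @ {0↦2, 1↦1, 2↦3, 3↦6}  ⇒  3 nodes, 6 edges  {1-q->0 1-q->1 1-r->1 2-q->0 2-q->2 2-r->2}
[5] R3 @ {0↦1, 1↦0, 2↦2}  ⇒  3 nodes, 3 edges  {1-q->0 2-q->2 2-r->2}
[6] R3 @ {0↦2, 1↦0, 2↦1}  ⇒  3 nodes, 0 edges  {∅}
normal form: no rule applies after step 6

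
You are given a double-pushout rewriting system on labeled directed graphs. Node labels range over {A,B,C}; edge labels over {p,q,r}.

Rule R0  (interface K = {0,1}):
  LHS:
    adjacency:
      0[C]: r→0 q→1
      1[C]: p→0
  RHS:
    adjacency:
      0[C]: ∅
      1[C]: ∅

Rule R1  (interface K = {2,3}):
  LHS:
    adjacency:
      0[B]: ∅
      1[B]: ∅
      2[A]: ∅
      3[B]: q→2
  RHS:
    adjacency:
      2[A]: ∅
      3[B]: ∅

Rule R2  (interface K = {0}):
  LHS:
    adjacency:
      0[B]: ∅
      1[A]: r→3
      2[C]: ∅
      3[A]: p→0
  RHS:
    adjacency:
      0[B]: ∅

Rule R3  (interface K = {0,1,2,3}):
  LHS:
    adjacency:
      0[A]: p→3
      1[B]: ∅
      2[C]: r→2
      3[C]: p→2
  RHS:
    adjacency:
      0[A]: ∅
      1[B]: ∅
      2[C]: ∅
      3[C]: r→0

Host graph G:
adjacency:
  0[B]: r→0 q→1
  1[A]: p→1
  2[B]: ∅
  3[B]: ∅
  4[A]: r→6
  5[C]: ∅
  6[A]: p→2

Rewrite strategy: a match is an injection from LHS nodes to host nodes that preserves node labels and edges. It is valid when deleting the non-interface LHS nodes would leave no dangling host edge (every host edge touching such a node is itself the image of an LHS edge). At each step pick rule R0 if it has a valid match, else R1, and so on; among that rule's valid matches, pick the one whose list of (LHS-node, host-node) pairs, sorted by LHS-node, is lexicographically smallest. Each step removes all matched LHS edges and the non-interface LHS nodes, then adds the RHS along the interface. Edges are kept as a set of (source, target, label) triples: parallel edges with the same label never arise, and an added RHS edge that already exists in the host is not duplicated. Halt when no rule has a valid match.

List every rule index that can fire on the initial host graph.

Answer: [R2]

Derivation:
R0: no valid match — LHS pattern not found
R1: no valid match — 2 raw matches, all fail dangling condition
R2: 1 valid match — {0↦2, 1↦4, 2↦5, 3↦6}
R3: no valid match — LHS pattern not found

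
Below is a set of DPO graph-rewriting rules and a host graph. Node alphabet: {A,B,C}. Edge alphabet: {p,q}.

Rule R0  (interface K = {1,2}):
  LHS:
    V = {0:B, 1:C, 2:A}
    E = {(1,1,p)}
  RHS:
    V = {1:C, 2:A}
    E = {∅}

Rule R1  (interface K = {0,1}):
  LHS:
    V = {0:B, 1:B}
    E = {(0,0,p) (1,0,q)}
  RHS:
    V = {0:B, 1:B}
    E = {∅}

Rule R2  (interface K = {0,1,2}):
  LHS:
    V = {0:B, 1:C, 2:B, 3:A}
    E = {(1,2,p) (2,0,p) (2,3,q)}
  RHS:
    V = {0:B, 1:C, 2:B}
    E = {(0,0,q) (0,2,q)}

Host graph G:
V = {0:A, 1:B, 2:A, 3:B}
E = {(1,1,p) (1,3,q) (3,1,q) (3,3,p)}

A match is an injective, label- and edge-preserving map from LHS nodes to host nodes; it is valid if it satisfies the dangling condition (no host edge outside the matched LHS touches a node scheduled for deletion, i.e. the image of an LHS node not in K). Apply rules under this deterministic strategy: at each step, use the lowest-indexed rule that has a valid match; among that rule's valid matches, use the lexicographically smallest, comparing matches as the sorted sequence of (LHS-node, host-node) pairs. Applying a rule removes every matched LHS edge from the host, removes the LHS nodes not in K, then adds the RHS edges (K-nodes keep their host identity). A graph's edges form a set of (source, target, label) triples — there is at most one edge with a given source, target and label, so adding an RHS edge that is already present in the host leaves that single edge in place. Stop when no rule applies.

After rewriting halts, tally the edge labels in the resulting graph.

[0] host  ⇒  4 nodes, 4 edges  {1-p->1 1-q->3 3-q->1 3-p->3}
[1] R1 @ {0↦1, 1↦3}  ⇒  4 nodes, 2 edges  {1-q->3 3-p->3}
[2] R1 @ {0↦3, 1↦1}  ⇒  4 nodes, 0 edges  {∅}
normal form: no rule applies after step 2
NF edges: []

Answer: (no edges)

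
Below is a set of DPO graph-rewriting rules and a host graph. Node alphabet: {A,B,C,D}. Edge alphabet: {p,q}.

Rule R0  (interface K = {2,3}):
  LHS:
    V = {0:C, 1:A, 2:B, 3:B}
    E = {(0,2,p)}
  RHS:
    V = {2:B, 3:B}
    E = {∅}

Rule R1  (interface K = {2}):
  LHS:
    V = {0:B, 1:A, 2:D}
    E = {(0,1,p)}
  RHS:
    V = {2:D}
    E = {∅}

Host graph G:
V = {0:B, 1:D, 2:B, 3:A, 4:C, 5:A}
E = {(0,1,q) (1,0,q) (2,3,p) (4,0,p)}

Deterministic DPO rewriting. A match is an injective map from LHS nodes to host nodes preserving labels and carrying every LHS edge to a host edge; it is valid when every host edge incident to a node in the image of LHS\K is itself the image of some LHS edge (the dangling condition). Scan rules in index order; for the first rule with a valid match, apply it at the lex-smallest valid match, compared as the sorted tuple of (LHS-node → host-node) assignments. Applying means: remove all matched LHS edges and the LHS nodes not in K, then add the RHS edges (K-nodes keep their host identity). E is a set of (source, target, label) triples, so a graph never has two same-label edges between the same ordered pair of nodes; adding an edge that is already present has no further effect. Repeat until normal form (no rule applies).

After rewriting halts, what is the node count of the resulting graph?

[0] host  ⇒  6 nodes, 4 edges  {0-q->1 1-q->0 2-p->3 4-p->0}
[1] R0 @ {0↦4, 1↦5, 2↦0, 3↦2}  ⇒  4 nodes, 3 edges  {0-q->1 1-q->0 2-p->3}
[2] R1 @ {0↦2, 1↦3, 2↦1}  ⇒  2 nodes, 2 edges  {0-q->1 1-q->0}
final graph: no rule applies after step 2
NF nodes: {0:B, 1:D}

Answer: 2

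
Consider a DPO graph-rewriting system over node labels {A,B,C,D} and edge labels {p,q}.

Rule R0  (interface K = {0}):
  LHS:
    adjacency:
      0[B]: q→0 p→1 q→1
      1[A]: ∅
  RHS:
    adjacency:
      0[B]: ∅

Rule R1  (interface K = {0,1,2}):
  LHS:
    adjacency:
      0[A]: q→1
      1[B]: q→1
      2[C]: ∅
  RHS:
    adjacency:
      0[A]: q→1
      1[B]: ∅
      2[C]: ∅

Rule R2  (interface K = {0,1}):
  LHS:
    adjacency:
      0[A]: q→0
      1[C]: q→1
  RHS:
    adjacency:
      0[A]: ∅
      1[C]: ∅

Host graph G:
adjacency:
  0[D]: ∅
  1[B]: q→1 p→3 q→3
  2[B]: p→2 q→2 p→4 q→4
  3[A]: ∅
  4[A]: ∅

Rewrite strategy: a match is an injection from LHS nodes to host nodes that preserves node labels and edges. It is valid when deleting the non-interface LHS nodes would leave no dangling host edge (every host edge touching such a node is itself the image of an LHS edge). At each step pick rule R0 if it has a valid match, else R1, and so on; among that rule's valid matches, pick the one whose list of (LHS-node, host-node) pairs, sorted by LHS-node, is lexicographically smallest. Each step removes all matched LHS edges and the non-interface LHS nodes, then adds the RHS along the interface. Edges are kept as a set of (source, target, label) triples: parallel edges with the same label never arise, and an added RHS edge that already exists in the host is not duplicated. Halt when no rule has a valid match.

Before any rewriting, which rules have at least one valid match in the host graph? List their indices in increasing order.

Answer: [R0]

Steps:
R0: 2 valid matches — {0↦1, 1↦3}, {0↦2, 1↦4}
R1: no valid match — LHS pattern not found
R2: no valid match — LHS pattern not found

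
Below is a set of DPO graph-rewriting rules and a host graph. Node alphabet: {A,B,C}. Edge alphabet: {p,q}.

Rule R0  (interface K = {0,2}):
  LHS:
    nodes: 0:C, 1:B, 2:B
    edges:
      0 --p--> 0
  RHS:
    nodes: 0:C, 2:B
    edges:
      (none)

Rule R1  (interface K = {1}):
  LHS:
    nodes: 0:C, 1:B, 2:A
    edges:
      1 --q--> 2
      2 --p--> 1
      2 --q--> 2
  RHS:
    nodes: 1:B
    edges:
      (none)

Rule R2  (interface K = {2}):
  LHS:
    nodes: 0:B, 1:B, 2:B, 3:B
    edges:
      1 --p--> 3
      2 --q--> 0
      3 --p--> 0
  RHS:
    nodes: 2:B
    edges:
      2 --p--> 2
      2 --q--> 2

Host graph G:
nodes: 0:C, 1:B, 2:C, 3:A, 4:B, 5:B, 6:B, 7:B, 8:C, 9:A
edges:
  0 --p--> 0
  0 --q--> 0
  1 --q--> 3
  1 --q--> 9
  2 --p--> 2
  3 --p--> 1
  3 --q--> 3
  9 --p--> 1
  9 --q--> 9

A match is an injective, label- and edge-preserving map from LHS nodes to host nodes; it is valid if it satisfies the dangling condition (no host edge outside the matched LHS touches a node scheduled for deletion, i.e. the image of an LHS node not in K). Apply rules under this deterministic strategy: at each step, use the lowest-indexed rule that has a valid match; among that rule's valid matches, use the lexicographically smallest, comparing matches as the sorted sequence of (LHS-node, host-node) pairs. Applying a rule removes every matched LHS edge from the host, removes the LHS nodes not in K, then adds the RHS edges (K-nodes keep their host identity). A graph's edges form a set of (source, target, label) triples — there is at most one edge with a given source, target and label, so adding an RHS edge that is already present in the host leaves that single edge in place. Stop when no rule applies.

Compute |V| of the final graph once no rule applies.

[0] host  ⇒  10 nodes, 9 edges  {0-p->0 0-q->0 1-q->3 1-q->9 2-p->2 3-p->1 3-q->3 9-p->1 9-q->9}
[1] R0 @ {0↦0, 1↦4, 2↦1}  ⇒  9 nodes, 8 edges  {0-q->0 1-q->3 1-q->9 2-p->2 3-p->1 3-q->3 9-p->1 9-q->9}
[2] R0 @ {0↦2, 1↦5, 2↦1}  ⇒  8 nodes, 7 edges  {0-q->0 1-q->3 1-q->9 3-p->1 3-q->3 9-p->1 9-q->9}
[3] R1 @ {0↦2, 1↦1, 2↦3}  ⇒  6 nodes, 4 edges  {0-q->0 1-q->9 9-p->1 9-q->9}
[4] R1 @ {0↦8, 1↦1, 2↦9}  ⇒  4 nodes, 1 edges  {0-q->0}
halt: no rule applies after step 4
NF nodes: {0:C, 1:B, 6:B, 7:B}

Answer: 4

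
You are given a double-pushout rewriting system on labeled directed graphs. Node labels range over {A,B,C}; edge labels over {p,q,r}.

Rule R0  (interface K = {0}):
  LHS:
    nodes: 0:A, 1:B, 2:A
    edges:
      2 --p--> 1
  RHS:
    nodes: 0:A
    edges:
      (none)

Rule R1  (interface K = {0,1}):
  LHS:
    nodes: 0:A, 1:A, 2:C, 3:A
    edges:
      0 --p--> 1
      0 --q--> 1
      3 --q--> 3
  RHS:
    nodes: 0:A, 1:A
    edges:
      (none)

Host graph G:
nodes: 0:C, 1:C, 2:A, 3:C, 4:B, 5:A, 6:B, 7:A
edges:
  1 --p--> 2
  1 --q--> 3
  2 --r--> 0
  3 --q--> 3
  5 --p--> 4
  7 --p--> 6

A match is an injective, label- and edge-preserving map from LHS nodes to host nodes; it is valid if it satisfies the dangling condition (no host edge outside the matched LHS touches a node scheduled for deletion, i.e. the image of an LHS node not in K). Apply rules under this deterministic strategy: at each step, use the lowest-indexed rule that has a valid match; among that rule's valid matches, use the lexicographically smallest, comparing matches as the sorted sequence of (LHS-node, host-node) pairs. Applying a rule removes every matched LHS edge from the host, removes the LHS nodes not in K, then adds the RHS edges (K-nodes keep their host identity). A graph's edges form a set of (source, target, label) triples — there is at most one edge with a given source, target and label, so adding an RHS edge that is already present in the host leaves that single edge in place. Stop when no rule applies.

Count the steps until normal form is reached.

Answer: 2

Rewrite trace:
initial: |V|=8 |E|=6  E = 1-p->2 1-q->3 2-r->0 3-q->3 5-p->4 7-p->6
step 1: apply R0 at {0↦2, 1↦4, 2↦5}  → |V|=6 |E|=5  E = 1-p->2 1-q->3 2-r->0 3-q->3 7-p->6
step 2: apply R0 at {0↦2, 1↦6, 2↦7}  → |V|=4 |E|=4  E = 1-p->2 1-q->3 2-r->0 3-q->3
halt: no rule applies after step 2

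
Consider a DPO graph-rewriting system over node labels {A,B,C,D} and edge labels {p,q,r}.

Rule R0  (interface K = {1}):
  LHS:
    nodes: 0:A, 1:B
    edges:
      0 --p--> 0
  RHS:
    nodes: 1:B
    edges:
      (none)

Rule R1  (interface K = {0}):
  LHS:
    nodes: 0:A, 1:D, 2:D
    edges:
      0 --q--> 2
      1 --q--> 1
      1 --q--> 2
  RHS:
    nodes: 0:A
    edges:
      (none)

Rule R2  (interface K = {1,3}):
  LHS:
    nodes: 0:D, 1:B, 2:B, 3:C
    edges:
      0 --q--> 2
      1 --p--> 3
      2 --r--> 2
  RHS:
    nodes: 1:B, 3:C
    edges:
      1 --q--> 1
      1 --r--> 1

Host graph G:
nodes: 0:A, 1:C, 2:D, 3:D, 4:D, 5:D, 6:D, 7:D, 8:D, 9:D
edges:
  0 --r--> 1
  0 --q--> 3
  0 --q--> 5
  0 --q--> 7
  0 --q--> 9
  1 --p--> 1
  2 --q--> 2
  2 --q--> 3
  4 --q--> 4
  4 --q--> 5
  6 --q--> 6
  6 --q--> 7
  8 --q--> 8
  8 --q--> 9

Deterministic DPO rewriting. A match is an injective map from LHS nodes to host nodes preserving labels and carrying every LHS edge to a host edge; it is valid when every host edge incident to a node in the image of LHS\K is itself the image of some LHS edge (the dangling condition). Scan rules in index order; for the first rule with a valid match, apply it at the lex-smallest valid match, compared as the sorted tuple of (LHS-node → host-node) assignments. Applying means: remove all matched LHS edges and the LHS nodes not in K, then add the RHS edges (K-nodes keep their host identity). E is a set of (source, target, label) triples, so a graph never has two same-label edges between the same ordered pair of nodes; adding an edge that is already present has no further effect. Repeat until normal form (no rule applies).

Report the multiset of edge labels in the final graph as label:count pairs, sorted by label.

Answer: p:1 r:1

Derivation:
[0] host  ⇒  10 nodes, 14 edges  {0-r->1 0-q->3 0-q->5 0-q->7 0-q->9 1-p->1 2-q->2 2-q->3 4-q->4 4-q->5 6-q->6 6-q->7 8-q->8 8-q->9}
[1] R1 @ {0↦0, 1↦2, 2↦3}  ⇒  8 nodes, 11 edges  {0-r->1 0-q->5 0-q->7 0-q->9 1-p->1 4-q->4 4-q->5 6-q->6 6-q->7 8-q->8 8-q->9}
[2] R1 @ {0↦0, 1↦4, 2↦5}  ⇒  6 nodes, 8 edges  {0-r->1 0-q->7 0-q->9 1-p->1 6-q->6 6-q->7 8-q->8 8-q->9}
[3] R1 @ {0↦0, 1↦6, 2↦7}  ⇒  4 nodes, 5 edges  {0-r->1 0-q->9 1-p->1 8-q->8 8-q->9}
[4] R1 @ {0↦0, 1↦8, 2↦9}  ⇒  2 nodes, 2 edges  {0-r->1 1-p->1}
halt: no rule applies after step 4
NF edges: [(0, 1, 'r'), (1, 1, 'p')]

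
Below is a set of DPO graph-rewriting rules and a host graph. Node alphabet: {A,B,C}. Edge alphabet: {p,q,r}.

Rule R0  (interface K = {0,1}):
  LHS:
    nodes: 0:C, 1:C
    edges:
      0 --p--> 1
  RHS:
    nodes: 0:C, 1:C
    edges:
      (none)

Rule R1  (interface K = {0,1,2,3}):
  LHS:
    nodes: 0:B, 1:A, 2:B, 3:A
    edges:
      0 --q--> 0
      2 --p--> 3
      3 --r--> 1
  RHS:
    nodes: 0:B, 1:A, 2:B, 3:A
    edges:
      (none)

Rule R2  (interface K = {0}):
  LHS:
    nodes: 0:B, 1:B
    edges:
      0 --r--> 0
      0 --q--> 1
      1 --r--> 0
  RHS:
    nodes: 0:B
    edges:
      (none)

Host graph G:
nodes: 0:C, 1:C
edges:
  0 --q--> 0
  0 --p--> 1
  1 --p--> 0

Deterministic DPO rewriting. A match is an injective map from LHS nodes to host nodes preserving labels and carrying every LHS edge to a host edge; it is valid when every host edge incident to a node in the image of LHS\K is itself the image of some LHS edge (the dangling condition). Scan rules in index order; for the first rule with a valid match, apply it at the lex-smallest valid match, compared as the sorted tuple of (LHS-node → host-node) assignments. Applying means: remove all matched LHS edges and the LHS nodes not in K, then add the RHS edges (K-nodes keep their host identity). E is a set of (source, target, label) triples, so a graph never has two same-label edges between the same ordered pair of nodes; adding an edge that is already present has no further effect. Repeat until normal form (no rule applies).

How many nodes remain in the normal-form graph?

Answer: 2

Derivation:
[0] host  ⇒  2 nodes, 3 edges  {0-q->0 0-p->1 1-p->0}
[1] R0 @ {0↦0, 1↦1}  ⇒  2 nodes, 2 edges  {0-q->0 1-p->0}
[2] R0 @ {0↦1, 1↦0}  ⇒  2 nodes, 1 edges  {0-q->0}
halt: no rule applies after step 2
NF nodes: {0:C, 1:C}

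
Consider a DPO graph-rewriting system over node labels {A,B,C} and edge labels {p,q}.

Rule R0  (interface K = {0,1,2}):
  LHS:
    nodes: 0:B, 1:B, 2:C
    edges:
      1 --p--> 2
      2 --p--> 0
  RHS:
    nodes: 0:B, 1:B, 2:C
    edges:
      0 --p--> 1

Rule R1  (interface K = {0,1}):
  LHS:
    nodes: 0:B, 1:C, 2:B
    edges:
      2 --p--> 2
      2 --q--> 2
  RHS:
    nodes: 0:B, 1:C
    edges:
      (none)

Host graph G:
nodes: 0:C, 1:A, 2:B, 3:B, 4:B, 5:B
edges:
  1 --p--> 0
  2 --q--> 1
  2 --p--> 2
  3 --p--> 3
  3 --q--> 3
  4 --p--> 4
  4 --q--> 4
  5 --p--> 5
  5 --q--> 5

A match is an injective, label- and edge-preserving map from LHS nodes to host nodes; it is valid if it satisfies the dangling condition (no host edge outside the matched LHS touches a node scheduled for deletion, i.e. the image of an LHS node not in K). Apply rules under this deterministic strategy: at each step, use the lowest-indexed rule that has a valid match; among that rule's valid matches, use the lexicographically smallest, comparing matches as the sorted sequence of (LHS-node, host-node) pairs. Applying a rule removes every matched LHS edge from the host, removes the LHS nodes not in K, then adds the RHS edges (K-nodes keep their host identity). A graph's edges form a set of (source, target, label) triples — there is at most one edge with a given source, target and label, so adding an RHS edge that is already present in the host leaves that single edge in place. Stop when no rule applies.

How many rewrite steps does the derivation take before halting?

start.  V:6 E:9  edges: 1-p->0 2-q->1 2-p->2 3-p->3 3-q->3 4-p->4 4-q->4 5-p->5 5-q->5
1. fire R1 via {0↦2, 1↦0, 2↦3}  →  V:5 E:7  edges: 1-p->0 2-q->1 2-p->2 4-p->4 4-q->4 5-p->5 5-q->5
2. fire R1 via {0↦2, 1↦0, 2↦4}  →  V:4 E:5  edges: 1-p->0 2-q->1 2-p->2 5-p->5 5-q->5
3. fire R1 via {0↦2, 1↦0, 2↦5}  →  V:3 E:3  edges: 1-p->0 2-q->1 2-p->2
final graph: no rule applies after step 3

Answer: 3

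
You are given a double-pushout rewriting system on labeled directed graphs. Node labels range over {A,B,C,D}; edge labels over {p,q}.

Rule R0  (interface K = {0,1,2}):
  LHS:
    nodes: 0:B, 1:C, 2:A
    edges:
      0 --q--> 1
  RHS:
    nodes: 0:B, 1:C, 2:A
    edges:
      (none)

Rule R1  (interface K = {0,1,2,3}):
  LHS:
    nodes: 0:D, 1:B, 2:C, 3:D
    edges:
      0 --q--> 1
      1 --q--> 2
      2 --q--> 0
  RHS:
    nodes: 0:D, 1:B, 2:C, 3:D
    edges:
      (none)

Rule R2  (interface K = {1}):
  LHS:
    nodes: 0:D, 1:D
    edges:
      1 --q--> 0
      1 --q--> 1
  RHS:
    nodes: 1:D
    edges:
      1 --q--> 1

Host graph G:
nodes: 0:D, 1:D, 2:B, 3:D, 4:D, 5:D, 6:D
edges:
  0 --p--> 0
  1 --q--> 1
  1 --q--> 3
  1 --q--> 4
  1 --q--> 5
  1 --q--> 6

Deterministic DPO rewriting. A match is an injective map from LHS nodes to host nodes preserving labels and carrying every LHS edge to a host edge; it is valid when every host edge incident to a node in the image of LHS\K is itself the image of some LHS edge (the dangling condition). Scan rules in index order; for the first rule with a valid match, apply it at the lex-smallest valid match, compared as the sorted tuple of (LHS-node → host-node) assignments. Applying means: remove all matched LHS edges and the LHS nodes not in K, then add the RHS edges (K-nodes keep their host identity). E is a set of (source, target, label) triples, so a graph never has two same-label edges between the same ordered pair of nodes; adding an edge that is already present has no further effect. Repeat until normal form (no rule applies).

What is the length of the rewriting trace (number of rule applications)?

start.  V:7 E:6  edges: 0-p->0 1-q->1 1-q->3 1-q->4 1-q->5 1-q->6
1. fire R2 via {0↦3, 1↦1}  →  V:6 E:5  edges: 0-p->0 1-q->1 1-q->4 1-q->5 1-q->6
2. fire R2 via {0↦4, 1↦1}  →  V:5 E:4  edges: 0-p->0 1-q->1 1-q->5 1-q->6
3. fire R2 via {0↦5, 1↦1}  →  V:4 E:3  edges: 0-p->0 1-q->1 1-q->6
4. fire R2 via {0↦6, 1↦1}  →  V:3 E:2  edges: 0-p->0 1-q->1
normal form: no rule applies after step 4

Answer: 4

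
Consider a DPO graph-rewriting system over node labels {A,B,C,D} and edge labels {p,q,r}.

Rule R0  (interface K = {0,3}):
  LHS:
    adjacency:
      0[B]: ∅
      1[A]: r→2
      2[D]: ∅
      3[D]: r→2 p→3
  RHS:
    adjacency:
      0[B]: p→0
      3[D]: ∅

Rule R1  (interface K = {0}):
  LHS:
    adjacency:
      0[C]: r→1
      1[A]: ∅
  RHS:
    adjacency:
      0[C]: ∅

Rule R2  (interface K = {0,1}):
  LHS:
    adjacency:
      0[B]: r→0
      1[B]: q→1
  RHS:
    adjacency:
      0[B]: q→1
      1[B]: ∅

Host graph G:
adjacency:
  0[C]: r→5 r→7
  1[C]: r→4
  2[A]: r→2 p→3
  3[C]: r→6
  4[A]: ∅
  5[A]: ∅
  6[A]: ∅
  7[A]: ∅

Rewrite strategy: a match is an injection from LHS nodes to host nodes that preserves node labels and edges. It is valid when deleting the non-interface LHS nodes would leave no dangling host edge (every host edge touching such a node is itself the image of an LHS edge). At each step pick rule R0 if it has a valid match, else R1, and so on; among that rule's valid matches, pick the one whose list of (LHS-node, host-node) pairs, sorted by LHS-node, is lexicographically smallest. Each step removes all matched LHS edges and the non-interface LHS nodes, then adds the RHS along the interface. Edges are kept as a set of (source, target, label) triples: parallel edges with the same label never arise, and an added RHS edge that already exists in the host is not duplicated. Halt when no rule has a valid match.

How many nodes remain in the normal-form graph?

Answer: 4

Steps:
[0] host  ⇒  8 nodes, 6 edges  {0-r->5 0-r->7 1-r->4 2-r->2 2-p->3 3-r->6}
[1] R1 @ {0↦0, 1↦5}  ⇒  7 nodes, 5 edges  {0-r->7 1-r->4 2-r->2 2-p->3 3-r->6}
[2] R1 @ {0↦0, 1↦7}  ⇒  6 nodes, 4 edges  {1-r->4 2-r->2 2-p->3 3-r->6}
[3] R1 @ {0↦1, 1↦4}  ⇒  5 nodes, 3 edges  {2-r->2 2-p->3 3-r->6}
[4] R1 @ {0↦3, 1↦6}  ⇒  4 nodes, 2 edges  {2-r->2 2-p->3}
final graph: no rule applies after step 4
NF nodes: {0:C, 1:C, 2:A, 3:C}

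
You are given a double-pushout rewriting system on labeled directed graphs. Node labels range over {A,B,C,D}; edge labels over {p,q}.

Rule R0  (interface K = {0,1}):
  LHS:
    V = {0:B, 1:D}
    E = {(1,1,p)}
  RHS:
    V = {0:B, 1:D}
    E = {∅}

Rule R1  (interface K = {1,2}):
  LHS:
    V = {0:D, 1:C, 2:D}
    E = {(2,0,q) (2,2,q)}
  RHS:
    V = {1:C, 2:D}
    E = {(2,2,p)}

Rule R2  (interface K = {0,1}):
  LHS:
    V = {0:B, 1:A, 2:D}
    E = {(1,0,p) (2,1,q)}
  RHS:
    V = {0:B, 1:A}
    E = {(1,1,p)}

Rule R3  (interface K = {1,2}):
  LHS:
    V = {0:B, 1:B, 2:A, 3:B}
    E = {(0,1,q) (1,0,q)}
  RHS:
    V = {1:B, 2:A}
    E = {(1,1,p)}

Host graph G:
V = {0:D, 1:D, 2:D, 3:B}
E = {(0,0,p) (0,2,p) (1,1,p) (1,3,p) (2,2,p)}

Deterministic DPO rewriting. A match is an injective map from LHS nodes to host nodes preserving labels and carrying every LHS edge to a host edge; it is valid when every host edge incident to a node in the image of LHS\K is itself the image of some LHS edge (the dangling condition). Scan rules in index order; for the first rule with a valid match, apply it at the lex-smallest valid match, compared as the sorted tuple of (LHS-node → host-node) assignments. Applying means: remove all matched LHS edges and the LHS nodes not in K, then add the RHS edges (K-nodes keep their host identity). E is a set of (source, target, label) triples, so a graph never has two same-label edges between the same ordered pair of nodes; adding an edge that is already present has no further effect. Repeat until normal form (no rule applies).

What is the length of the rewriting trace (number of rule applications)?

initial: |V|=4 |E|=5  E = 0-p->0 0-p->2 1-p->1 1-p->3 2-p->2
step 1: apply R0 at {0↦3, 1↦0}  → |V|=4 |E|=4  E = 0-p->2 1-p->1 1-p->3 2-p->2
step 2: apply R0 at {0↦3, 1↦1}  → |V|=4 |E|=3  E = 0-p->2 1-p->3 2-p->2
step 3: apply R0 at {0↦3, 1↦2}  → |V|=4 |E|=2  E = 0-p->2 1-p->3
final graph: no rule applies after step 3

Answer: 3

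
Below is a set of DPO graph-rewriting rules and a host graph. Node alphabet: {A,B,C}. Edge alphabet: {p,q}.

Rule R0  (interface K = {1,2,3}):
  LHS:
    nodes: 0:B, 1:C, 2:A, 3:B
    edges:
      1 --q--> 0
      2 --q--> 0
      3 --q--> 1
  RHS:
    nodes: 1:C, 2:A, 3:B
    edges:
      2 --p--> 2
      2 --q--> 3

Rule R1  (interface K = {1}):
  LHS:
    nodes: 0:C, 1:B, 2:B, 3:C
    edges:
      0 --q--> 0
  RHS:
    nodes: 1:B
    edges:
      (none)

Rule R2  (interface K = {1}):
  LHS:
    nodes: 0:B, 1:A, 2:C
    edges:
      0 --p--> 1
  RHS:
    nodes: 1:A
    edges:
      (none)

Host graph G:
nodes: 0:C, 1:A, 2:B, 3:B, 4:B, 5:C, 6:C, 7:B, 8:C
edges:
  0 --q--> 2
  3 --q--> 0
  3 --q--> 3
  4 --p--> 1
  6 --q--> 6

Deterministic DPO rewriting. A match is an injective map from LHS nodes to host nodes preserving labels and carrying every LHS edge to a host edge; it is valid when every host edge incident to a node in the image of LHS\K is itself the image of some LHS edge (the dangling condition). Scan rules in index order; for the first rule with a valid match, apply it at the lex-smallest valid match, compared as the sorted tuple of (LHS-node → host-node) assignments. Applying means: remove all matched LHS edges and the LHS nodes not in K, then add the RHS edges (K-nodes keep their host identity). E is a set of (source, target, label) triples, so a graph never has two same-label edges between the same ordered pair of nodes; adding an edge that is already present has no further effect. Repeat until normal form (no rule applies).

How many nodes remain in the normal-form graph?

initial: |V|=9 |E|=5  E = 0-q->2 3-q->0 3-q->3 4-p->1 6-q->6
step 1: apply R1 at {0↦6, 1↦2, 2↦7, 3↦5}  → |V|=6 |E|=4  E = 0-q->2 3-q->0 3-q->3 4-p->1
step 2: apply R2 at {0↦4, 1↦1, 2↦8}  → |V|=4 |E|=3  E = 0-q->2 3-q->0 3-q->3
final graph: no rule applies after step 2
NF nodes: {0:C, 1:A, 2:B, 3:B}

Answer: 4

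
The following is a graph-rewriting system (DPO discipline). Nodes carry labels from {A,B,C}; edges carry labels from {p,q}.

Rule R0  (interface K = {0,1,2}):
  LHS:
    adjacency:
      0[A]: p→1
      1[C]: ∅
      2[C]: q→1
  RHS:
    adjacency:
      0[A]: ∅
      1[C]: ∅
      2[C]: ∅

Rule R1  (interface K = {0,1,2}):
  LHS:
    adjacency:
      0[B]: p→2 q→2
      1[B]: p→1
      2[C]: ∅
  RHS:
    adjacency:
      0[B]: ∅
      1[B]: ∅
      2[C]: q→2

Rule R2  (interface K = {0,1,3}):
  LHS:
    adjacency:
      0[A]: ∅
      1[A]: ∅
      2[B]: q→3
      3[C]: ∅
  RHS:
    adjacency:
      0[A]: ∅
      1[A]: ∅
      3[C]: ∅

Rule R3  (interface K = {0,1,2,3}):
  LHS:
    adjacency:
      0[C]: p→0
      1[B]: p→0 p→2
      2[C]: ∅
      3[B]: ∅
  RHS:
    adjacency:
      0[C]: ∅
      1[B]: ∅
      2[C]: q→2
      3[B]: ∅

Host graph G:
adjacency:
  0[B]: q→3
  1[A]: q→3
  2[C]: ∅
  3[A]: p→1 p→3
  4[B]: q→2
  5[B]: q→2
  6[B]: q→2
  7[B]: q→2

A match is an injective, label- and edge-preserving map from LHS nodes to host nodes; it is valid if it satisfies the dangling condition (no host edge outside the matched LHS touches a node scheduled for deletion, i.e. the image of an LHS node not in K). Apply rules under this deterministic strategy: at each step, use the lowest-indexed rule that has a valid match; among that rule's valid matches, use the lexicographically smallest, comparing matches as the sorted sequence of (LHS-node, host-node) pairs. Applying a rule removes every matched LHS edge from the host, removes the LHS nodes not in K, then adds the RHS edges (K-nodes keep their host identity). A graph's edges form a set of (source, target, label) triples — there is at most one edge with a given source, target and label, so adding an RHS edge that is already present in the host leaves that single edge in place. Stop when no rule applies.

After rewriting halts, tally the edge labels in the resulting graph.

Answer: p:2 q:2

Derivation:
start.  V:8 E:8  edges: 0-q->3 1-q->3 3-p->1 3-p->3 4-q->2 5-q->2 6-q->2 7-q->2
1. fire R2 via {0↦1, 1↦3, 2↦4, 3↦2}  →  V:7 E:7  edges: 0-q->3 1-q->3 3-p->1 3-p->3 5-q->2 6-q->2 7-q->2
2. fire R2 via {0↦1, 1↦3, 2↦5, 3↦2}  →  V:6 E:6  edges: 0-q->3 1-q->3 3-p->1 3-p->3 6-q->2 7-q->2
3. fire R2 via {0↦1, 1↦3, 2↦6, 3↦2}  →  V:5 E:5  edges: 0-q->3 1-q->3 3-p->1 3-p->3 7-q->2
4. fire R2 via {0↦1, 1↦3, 2↦7, 3↦2}  →  V:4 E:4  edges: 0-q->3 1-q->3 3-p->1 3-p->3
final graph: no rule applies after step 4
NF edges: [(0, 3, 'q'), (1, 3, 'q'), (3, 1, 'p'), (3, 3, 'p')]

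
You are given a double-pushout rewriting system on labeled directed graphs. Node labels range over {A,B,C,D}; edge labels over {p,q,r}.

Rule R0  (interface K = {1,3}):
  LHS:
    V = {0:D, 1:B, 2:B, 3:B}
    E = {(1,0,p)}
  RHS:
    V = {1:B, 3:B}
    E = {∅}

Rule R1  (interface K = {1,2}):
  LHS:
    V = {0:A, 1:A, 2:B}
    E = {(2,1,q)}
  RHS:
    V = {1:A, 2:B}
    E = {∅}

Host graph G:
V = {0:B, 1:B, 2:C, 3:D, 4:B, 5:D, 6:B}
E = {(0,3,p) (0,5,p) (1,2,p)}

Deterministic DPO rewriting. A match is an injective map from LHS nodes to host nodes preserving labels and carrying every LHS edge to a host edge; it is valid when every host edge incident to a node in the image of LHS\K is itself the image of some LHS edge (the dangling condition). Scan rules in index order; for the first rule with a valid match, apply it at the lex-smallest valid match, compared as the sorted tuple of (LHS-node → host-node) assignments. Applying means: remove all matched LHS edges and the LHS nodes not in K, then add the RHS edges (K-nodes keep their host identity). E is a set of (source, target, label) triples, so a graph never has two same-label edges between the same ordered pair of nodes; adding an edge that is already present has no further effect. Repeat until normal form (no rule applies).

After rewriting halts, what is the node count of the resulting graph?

initial: |V|=7 |E|=3  E = 0-p->3 0-p->5 1-p->2
step 1: apply R0 at {0↦3, 1↦0, 2↦4, 3↦1}  → |V|=5 |E|=2  E = 0-p->5 1-p->2
step 2: apply R0 at {0↦5, 1↦0, 2↦6, 3↦1}  → |V|=3 |E|=1  E = 1-p->2
halt: no rule applies after step 2
NF nodes: {0:B, 1:B, 2:C}

Answer: 3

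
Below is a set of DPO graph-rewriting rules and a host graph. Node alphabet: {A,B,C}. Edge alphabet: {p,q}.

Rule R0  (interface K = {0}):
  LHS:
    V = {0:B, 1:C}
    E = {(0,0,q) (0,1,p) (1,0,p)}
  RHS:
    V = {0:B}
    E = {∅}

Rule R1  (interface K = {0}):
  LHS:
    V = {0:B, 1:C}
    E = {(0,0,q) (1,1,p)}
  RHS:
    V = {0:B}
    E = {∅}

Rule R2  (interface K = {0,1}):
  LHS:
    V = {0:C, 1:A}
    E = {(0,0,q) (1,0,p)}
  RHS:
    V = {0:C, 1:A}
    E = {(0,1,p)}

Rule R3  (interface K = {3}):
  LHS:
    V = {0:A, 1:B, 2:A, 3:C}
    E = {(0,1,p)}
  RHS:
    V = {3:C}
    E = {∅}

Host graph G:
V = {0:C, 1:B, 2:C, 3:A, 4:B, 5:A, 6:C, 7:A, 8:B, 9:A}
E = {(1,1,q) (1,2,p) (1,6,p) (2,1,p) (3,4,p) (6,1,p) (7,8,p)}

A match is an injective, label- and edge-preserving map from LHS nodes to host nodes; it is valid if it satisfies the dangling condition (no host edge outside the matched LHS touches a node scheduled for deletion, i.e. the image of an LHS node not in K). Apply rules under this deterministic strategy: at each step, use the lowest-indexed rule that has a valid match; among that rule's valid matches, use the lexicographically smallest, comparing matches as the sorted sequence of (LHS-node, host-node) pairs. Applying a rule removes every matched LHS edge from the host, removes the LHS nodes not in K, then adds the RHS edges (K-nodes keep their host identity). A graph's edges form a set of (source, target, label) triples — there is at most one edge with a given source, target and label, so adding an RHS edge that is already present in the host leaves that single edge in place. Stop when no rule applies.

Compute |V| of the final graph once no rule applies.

Answer: 3

Derivation:
initial: |V|=10 |E|=7  E = 1-q->1 1-p->2 1-p->6 2-p->1 3-p->4 6-p->1 7-p->8
step 1: apply R0 at {0↦1, 1↦2}  → |V|=9 |E|=4  E = 1-p->6 3-p->4 6-p->1 7-p->8
step 2: apply R3 at {0↦3, 1↦4, 2↦5, 3↦0}  → |V|=6 |E|=3  E = 1-p->6 6-p->1 7-p->8
step 3: apply R3 at {0↦7, 1↦8, 2↦9, 3↦0}  → |V|=3 |E|=2  E = 1-p->6 6-p->1
final graph: no rule applies after step 3
NF nodes: {0:C, 1:B, 6:C}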